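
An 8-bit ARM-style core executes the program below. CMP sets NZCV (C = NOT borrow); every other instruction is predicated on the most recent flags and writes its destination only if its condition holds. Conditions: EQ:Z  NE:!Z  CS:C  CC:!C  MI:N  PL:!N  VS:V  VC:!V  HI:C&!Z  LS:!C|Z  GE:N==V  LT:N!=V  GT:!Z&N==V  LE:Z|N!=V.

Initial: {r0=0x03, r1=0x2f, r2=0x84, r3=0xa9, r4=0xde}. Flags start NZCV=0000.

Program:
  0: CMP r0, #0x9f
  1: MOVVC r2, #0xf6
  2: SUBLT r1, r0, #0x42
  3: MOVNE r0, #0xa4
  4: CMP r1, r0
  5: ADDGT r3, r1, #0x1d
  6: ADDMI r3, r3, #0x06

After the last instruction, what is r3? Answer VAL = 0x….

VAL = 0x52

0: ✓ CMP  NZCV=0000
1: ✓ MOVVC  r2←0xf6
2: · SUBLT
3: ✓ MOVNE  r0←0xa4
4: ✓ CMP  NZCV=1001
5: ✓ ADDGT  r3←0x4c
6: ✓ ADDMI  r3←0x52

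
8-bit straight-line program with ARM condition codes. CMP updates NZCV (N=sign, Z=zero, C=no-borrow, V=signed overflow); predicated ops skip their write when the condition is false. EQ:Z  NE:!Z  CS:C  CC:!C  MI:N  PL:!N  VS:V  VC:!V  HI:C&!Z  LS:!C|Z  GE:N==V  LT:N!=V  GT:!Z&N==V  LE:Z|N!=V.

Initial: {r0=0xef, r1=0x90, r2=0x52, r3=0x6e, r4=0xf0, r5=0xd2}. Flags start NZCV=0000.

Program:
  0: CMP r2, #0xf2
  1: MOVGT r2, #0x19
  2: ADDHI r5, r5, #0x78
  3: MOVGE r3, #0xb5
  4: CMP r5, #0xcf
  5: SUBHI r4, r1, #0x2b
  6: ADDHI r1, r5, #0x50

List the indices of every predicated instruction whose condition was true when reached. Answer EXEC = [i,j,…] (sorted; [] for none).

EXEC = [1,3,5,6]

[0] flags=0000 → (cmp)
[1] flags=0000 GT?T → r2=0x19
[2] flags=0000 HI?F → skip
[3] flags=0000 GE?T → r3=0xb5
[4] flags=0010 → (cmp)
[5] flags=0010 HI?T → r4=0x65
[6] flags=0010 HI?T → r1=0x22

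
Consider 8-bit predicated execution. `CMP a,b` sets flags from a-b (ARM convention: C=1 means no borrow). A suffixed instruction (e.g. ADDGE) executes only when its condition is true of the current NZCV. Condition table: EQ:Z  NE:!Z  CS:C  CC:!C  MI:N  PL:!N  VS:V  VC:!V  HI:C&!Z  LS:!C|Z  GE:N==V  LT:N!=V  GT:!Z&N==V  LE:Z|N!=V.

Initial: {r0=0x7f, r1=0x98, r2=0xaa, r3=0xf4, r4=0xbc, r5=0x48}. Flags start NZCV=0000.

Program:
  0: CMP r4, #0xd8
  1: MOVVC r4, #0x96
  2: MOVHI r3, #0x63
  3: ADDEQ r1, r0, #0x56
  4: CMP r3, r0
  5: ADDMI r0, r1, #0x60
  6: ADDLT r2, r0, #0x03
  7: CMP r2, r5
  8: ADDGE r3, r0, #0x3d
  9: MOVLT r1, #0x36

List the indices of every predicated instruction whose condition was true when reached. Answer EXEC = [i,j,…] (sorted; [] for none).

EXEC = [1,6,9]

0: ✓ CMP  NZCV=1000
1: ✓ MOVVC  r4←0x96
2: · MOVHI
3: · ADDEQ
4: ✓ CMP  NZCV=0011
5: · ADDMI
6: ✓ ADDLT  r2←0x82
7: ✓ CMP  NZCV=0011
8: · ADDGE
9: ✓ MOVLT  r1←0x36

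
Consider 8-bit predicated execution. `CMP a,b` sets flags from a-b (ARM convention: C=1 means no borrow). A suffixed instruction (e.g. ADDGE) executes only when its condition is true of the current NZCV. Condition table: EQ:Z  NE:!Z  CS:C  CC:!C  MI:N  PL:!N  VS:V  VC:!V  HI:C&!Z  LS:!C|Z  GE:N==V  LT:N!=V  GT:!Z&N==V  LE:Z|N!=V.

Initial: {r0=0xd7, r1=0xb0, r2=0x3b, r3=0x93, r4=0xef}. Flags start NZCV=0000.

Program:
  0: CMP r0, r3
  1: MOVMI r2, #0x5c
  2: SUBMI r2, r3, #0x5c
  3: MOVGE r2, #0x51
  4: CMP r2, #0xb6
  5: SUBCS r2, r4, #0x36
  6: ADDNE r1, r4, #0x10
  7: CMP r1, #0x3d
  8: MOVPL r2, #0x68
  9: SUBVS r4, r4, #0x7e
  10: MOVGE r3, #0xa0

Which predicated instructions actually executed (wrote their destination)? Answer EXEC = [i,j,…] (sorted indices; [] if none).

0: ✓ CMP  NZCV=0010
1: · MOVMI
2: · SUBMI
3: ✓ MOVGE  r2←0x51
4: ✓ CMP  NZCV=1001
5: · SUBCS
6: ✓ ADDNE  r1←0xff
7: ✓ CMP  NZCV=1010
8: · MOVPL
9: · SUBVS
10: · MOVGE

EXEC = [3,6]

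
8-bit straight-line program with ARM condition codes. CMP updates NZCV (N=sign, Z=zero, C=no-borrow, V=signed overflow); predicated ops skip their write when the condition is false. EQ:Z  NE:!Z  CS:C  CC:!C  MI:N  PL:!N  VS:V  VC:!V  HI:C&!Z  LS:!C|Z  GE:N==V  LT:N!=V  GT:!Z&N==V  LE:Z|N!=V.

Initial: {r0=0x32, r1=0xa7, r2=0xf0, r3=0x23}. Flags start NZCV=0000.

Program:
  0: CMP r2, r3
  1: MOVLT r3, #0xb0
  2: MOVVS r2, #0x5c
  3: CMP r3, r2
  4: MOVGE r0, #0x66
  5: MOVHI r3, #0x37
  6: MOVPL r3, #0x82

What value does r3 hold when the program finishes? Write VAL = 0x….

VAL = 0xb0

[0] flags=1010 → (cmp)
[1] flags=1010 LT?T → r3=0xb0
[2] flags=1010 VS?F → skip
[3] flags=1000 → (cmp)
[4] flags=1000 GE?F → skip
[5] flags=1000 HI?F → skip
[6] flags=1000 PL?F → skip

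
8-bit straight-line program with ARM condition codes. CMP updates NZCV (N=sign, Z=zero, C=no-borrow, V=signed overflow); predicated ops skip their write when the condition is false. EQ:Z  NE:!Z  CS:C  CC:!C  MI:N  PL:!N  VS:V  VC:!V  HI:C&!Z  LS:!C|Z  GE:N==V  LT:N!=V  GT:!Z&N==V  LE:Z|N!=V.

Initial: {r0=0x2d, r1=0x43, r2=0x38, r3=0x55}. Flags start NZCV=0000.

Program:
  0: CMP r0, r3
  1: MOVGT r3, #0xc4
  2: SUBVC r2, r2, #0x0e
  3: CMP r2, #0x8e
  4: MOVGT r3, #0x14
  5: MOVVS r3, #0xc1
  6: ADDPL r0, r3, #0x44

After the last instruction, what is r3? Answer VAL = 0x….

0: ✓ CMP  NZCV=1000
1: · MOVGT
2: ✓ SUBVC  r2←0x2a
3: ✓ CMP  NZCV=1001
4: ✓ MOVGT  r3←0x14
5: ✓ MOVVS  r3←0xc1
6: · ADDPL

VAL = 0xc1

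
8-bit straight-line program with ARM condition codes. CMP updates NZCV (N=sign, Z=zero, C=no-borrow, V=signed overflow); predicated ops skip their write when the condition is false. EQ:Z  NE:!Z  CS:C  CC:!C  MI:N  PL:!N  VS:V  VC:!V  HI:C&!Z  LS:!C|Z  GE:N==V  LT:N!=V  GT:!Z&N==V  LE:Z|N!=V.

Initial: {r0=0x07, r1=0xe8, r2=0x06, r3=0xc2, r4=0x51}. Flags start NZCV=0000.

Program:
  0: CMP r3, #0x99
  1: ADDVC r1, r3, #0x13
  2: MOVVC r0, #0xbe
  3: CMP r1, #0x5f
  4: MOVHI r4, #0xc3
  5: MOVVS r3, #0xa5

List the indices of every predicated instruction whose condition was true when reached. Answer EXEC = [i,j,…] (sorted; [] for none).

EXEC = [1,2,4,5]

[0] flags=0010 → (cmp)
[1] flags=0010 VC?T → r1=0xd5
[2] flags=0010 VC?T → r0=0xbe
[3] flags=0011 → (cmp)
[4] flags=0011 HI?T → r4=0xc3
[5] flags=0011 VS?T → r3=0xa5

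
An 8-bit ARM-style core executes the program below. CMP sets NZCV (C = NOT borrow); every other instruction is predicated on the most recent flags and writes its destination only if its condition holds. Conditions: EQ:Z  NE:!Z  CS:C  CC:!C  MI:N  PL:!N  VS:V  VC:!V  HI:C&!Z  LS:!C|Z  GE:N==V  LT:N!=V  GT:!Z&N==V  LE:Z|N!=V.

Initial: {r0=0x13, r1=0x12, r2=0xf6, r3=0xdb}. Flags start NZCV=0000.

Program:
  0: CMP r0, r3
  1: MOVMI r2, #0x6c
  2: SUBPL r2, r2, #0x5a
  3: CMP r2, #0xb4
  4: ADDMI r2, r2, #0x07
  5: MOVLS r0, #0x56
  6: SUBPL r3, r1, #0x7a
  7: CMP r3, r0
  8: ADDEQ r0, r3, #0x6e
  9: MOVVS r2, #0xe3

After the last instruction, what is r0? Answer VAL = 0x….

0: ✓ CMP  NZCV=0000
1: · MOVMI
2: ✓ SUBPL  r2←0x9c
3: ✓ CMP  NZCV=1000
4: ✓ ADDMI  r2←0xa3
5: ✓ MOVLS  r0←0x56
6: · SUBPL
7: ✓ CMP  NZCV=1010
8: · ADDEQ
9: · MOVVS

VAL = 0x56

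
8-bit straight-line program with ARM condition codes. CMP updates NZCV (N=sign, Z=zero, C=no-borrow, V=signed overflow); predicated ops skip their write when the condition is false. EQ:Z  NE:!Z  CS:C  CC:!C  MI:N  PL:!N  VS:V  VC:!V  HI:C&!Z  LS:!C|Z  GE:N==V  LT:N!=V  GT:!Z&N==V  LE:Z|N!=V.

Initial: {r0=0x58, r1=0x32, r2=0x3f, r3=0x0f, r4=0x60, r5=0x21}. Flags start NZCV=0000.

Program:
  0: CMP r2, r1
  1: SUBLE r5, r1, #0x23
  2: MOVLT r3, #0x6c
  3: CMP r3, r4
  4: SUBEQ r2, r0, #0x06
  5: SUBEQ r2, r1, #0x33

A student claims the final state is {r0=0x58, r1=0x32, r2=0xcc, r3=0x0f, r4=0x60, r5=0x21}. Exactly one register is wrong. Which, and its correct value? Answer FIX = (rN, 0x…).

FIX = (r2, 0x3f)

0: ✓ CMP  NZCV=0010
1: · SUBLE
2: · MOVLT
3: ✓ CMP  NZCV=1000
4: · SUBEQ
5: · SUBEQ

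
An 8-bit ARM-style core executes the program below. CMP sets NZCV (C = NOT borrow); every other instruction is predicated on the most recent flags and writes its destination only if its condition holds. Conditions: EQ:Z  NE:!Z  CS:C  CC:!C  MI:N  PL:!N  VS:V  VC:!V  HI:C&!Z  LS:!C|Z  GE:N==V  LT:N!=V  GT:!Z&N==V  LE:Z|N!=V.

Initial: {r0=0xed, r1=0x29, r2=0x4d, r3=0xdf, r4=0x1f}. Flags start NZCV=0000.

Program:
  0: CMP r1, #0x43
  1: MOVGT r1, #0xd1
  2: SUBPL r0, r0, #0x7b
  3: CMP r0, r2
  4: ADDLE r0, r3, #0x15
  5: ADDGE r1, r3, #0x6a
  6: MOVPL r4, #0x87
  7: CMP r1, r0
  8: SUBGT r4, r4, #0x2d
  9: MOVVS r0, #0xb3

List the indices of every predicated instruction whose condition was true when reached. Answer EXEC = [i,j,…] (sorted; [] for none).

EXEC = [4,8]

0: ✓ CMP  NZCV=1000
1: · MOVGT
2: · SUBPL
3: ✓ CMP  NZCV=1010
4: ✓ ADDLE  r0←0xf4
5: · ADDGE
6: · MOVPL
7: ✓ CMP  NZCV=0000
8: ✓ SUBGT  r4←0xf2
9: · MOVVS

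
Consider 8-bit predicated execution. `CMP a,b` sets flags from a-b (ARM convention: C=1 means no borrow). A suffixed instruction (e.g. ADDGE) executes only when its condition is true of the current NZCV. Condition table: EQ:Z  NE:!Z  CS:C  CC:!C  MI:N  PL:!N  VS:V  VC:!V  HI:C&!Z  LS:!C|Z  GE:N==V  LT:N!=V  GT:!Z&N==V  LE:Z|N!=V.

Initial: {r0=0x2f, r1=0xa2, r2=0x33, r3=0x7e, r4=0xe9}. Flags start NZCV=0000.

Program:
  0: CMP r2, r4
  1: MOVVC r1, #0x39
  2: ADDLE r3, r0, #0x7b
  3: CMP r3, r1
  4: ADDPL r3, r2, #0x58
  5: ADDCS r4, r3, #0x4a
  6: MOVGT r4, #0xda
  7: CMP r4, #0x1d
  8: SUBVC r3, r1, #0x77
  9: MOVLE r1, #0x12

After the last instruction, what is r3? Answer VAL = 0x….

0: ✓ CMP  NZCV=0000
1: ✓ MOVVC  r1←0x39
2: · ADDLE
3: ✓ CMP  NZCV=0010
4: ✓ ADDPL  r3←0x8b
5: ✓ ADDCS  r4←0xd5
6: ✓ MOVGT  r4←0xda
7: ✓ CMP  NZCV=1010
8: ✓ SUBVC  r3←0xc2
9: ✓ MOVLE  r1←0x12

VAL = 0xc2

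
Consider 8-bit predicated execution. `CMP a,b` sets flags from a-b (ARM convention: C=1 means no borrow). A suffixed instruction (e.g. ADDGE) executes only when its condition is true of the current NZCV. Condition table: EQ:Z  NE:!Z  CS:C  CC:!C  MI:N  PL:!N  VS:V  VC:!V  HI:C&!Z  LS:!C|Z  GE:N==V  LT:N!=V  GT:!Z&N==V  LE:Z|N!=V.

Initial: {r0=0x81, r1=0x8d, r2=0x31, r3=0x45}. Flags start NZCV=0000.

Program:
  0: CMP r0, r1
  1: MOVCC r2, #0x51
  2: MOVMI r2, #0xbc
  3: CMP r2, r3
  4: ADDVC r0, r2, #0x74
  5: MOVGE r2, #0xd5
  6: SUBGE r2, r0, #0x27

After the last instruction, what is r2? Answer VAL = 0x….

VAL = 0xbc

0: ✓ CMP  NZCV=1000
1: ✓ MOVCC  r2←0x51
2: ✓ MOVMI  r2←0xbc
3: ✓ CMP  NZCV=0011
4: · ADDVC
5: · MOVGE
6: · SUBGE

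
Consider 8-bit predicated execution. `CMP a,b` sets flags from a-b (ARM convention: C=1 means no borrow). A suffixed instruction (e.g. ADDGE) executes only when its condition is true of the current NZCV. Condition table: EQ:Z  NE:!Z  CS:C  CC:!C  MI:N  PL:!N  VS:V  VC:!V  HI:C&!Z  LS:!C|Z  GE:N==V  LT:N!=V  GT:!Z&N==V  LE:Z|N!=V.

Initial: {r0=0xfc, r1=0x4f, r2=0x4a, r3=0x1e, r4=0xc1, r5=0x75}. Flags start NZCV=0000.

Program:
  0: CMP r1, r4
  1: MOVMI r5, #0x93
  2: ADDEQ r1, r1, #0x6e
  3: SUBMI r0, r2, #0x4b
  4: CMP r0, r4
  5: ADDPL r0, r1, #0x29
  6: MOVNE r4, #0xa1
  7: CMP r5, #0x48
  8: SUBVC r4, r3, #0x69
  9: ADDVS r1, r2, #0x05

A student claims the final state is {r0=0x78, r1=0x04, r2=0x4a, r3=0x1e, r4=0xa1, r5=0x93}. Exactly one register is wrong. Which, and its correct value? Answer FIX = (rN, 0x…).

[0] flags=1001 → (cmp)
[1] flags=1001 MI?T → r5=0x93
[2] flags=1001 EQ?F → skip
[3] flags=1001 MI?T → r0=0xff
[4] flags=0010 → (cmp)
[5] flags=0010 PL?T → r0=0x78
[6] flags=0010 NE?T → r4=0xa1
[7] flags=0011 → (cmp)
[8] flags=0011 VC?F → skip
[9] flags=0011 VS?T → r1=0x4f

FIX = (r1, 0x4f)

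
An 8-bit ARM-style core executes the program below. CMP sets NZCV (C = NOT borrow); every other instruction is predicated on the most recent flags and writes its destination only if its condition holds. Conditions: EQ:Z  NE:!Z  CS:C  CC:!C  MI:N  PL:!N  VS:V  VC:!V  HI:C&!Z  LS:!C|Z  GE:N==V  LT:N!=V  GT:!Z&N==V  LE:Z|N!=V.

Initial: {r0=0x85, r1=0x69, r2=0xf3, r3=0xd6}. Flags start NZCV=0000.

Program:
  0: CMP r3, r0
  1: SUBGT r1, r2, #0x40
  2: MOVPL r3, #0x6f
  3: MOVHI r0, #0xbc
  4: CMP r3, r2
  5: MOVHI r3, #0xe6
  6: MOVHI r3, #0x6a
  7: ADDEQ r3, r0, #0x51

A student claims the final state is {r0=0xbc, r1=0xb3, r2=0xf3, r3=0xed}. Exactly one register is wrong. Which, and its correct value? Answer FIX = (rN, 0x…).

FIX = (r3, 0x6f)

0: ✓ CMP  NZCV=0010
1: ✓ SUBGT  r1←0xb3
2: ✓ MOVPL  r3←0x6f
3: ✓ MOVHI  r0←0xbc
4: ✓ CMP  NZCV=0000
5: · MOVHI
6: · MOVHI
7: · ADDEQ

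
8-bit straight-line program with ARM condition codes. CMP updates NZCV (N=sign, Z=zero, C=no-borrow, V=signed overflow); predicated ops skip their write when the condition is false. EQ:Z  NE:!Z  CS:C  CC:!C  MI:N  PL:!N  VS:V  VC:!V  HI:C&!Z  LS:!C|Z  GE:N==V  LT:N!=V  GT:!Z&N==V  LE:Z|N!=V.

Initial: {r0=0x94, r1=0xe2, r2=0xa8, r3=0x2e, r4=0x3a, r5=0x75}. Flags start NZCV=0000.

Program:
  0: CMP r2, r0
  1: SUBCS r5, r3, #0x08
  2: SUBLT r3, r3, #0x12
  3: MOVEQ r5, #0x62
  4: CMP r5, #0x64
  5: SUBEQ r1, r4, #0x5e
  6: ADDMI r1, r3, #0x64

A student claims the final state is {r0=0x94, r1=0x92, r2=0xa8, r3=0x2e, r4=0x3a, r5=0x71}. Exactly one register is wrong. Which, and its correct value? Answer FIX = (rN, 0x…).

0: ✓ CMP  NZCV=0010
1: ✓ SUBCS  r5←0x26
2: · SUBLT
3: · MOVEQ
4: ✓ CMP  NZCV=1000
5: · SUBEQ
6: ✓ ADDMI  r1←0x92

FIX = (r5, 0x26)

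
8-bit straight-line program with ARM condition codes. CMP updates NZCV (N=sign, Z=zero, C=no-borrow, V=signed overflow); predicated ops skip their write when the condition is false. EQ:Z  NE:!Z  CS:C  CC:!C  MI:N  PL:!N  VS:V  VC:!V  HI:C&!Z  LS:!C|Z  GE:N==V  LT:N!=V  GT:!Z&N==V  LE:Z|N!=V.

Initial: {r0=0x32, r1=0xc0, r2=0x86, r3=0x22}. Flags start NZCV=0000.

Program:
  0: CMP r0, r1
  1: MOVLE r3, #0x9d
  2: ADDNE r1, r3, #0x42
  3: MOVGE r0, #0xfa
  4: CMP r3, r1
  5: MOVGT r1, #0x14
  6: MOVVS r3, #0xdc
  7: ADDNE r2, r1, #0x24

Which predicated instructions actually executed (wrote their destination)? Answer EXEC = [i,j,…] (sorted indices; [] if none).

EXEC = [2,3,7]

0: ✓ CMP  NZCV=0000
1: · MOVLE
2: ✓ ADDNE  r1←0x64
3: ✓ MOVGE  r0←0xfa
4: ✓ CMP  NZCV=1000
5: · MOVGT
6: · MOVVS
7: ✓ ADDNE  r2←0x88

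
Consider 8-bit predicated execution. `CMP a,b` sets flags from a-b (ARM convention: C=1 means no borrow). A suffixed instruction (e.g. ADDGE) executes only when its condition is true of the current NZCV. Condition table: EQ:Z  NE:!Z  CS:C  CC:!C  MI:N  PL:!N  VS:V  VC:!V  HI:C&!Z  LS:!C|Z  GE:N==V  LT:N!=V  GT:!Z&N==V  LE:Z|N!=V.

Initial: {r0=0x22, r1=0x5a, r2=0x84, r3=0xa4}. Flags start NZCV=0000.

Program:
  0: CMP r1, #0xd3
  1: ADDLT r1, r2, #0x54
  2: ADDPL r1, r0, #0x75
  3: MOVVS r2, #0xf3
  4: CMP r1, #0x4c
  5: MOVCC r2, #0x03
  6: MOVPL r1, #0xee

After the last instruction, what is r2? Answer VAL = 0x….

VAL = 0xf3

[0] flags=1001 → (cmp)
[1] flags=1001 LT?F → skip
[2] flags=1001 PL?F → skip
[3] flags=1001 VS?T → r2=0xf3
[4] flags=0010 → (cmp)
[5] flags=0010 CC?F → skip
[6] flags=0010 PL?T → r1=0xee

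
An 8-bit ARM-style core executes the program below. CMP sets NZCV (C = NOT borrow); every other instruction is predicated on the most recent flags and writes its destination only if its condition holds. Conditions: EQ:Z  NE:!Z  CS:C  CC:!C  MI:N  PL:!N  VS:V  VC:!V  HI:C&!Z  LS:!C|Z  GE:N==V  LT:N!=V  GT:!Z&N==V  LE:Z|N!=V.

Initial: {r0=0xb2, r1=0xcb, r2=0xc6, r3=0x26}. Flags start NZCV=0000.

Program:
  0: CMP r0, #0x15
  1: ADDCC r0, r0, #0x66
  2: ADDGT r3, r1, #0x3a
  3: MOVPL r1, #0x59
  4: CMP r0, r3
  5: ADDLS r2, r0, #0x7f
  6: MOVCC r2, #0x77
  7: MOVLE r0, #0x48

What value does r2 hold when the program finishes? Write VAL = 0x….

[0] flags=1010 → (cmp)
[1] flags=1010 CC?F → skip
[2] flags=1010 GT?F → skip
[3] flags=1010 PL?F → skip
[4] flags=1010 → (cmp)
[5] flags=1010 LS?F → skip
[6] flags=1010 CC?F → skip
[7] flags=1010 LE?T → r0=0x48

VAL = 0xc6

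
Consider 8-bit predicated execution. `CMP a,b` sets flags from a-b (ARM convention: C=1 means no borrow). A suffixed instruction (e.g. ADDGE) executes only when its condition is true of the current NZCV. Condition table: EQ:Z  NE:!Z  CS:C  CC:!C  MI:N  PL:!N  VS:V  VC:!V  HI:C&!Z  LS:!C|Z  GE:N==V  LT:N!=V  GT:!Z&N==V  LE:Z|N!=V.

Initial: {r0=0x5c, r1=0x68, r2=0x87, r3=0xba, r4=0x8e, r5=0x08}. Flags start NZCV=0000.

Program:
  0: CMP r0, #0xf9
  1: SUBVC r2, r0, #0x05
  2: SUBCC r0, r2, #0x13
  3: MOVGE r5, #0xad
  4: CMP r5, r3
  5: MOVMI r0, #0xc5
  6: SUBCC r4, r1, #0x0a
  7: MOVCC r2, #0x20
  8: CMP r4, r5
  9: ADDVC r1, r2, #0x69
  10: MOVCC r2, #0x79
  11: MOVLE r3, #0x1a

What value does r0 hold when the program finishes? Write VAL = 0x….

VAL = 0xc5

[0] flags=0000 → (cmp)
[1] flags=0000 VC?T → r2=0x57
[2] flags=0000 CC?T → r0=0x44
[3] flags=0000 GE?T → r5=0xad
[4] flags=1000 → (cmp)
[5] flags=1000 MI?T → r0=0xc5
[6] flags=1000 CC?T → r4=0x5e
[7] flags=1000 CC?T → r2=0x20
[8] flags=1001 → (cmp)
[9] flags=1001 VC?F → skip
[10] flags=1001 CC?T → r2=0x79
[11] flags=1001 LE?F → skip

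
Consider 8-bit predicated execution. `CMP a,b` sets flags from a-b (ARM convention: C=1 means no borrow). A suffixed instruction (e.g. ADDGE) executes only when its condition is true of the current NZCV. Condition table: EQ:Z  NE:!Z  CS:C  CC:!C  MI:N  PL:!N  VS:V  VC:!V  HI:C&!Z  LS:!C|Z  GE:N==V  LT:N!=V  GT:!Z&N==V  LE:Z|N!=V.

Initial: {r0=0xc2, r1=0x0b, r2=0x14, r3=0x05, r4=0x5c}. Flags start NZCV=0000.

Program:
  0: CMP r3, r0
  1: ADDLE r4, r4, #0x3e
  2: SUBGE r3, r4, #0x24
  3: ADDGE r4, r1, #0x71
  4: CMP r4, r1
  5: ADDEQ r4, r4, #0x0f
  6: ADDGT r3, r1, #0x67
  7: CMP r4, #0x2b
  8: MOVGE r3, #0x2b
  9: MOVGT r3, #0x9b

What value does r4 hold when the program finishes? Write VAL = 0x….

VAL = 0x7c

0: ✓ CMP  NZCV=0000
1: · ADDLE
2: ✓ SUBGE  r3←0x38
3: ✓ ADDGE  r4←0x7c
4: ✓ CMP  NZCV=0010
5: · ADDEQ
6: ✓ ADDGT  r3←0x72
7: ✓ CMP  NZCV=0010
8: ✓ MOVGE  r3←0x2b
9: ✓ MOVGT  r3←0x9b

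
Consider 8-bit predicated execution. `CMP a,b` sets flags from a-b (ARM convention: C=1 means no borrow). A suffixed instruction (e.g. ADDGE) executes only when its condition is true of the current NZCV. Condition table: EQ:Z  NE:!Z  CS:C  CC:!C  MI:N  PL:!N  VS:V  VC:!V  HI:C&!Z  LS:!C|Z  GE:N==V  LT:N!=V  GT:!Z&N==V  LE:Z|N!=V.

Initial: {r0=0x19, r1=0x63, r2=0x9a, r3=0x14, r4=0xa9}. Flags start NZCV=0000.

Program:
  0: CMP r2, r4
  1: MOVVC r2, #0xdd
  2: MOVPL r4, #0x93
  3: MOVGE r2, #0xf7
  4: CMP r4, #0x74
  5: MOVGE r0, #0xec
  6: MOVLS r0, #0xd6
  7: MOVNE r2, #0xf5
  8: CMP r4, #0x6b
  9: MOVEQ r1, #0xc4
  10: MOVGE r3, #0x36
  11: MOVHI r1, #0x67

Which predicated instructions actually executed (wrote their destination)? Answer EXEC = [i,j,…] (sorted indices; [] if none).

[0] flags=1000 → (cmp)
[1] flags=1000 VC?T → r2=0xdd
[2] flags=1000 PL?F → skip
[3] flags=1000 GE?F → skip
[4] flags=0011 → (cmp)
[5] flags=0011 GE?F → skip
[6] flags=0011 LS?F → skip
[7] flags=0011 NE?T → r2=0xf5
[8] flags=0011 → (cmp)
[9] flags=0011 EQ?F → skip
[10] flags=0011 GE?F → skip
[11] flags=0011 HI?T → r1=0x67

EXEC = [1,7,11]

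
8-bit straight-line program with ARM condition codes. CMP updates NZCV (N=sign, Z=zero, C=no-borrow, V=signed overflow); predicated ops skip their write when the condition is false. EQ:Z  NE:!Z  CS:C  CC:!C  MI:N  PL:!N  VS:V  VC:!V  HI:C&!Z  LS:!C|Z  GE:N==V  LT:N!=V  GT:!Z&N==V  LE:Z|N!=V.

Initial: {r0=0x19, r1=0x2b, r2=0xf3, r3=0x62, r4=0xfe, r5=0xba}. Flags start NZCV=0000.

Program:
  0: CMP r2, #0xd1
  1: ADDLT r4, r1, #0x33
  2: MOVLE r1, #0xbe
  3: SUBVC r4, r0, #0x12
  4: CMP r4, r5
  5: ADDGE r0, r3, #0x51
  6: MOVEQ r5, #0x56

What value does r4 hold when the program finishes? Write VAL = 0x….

0: ✓ CMP  NZCV=0010
1: · ADDLT
2: · MOVLE
3: ✓ SUBVC  r4←0x07
4: ✓ CMP  NZCV=0000
5: ✓ ADDGE  r0←0xb3
6: · MOVEQ

VAL = 0x07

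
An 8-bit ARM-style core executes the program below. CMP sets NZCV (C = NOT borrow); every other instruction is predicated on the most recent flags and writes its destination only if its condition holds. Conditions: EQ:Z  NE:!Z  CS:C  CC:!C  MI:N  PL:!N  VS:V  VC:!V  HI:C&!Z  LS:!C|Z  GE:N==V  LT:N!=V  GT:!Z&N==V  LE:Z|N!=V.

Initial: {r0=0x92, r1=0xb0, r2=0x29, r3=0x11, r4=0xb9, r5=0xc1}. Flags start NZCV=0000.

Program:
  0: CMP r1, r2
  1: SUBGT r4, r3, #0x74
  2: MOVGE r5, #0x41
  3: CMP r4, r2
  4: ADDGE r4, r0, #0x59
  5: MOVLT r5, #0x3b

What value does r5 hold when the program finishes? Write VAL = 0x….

0: ✓ CMP  NZCV=1010
1: · SUBGT
2: · MOVGE
3: ✓ CMP  NZCV=1010
4: · ADDGE
5: ✓ MOVLT  r5←0x3b

VAL = 0x3b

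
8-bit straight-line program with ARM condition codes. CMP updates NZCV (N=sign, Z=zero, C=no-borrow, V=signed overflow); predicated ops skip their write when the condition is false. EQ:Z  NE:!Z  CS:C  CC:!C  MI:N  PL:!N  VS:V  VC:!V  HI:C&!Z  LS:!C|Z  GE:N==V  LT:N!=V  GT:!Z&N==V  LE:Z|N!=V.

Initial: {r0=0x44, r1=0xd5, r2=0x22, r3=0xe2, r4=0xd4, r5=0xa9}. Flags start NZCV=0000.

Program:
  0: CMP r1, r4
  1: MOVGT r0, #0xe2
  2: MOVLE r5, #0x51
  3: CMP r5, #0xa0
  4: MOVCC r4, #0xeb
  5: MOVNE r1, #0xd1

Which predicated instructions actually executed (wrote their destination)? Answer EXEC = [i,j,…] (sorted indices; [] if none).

0: ✓ CMP  NZCV=0010
1: ✓ MOVGT  r0←0xe2
2: · MOVLE
3: ✓ CMP  NZCV=0010
4: · MOVCC
5: ✓ MOVNE  r1←0xd1

EXEC = [1,5]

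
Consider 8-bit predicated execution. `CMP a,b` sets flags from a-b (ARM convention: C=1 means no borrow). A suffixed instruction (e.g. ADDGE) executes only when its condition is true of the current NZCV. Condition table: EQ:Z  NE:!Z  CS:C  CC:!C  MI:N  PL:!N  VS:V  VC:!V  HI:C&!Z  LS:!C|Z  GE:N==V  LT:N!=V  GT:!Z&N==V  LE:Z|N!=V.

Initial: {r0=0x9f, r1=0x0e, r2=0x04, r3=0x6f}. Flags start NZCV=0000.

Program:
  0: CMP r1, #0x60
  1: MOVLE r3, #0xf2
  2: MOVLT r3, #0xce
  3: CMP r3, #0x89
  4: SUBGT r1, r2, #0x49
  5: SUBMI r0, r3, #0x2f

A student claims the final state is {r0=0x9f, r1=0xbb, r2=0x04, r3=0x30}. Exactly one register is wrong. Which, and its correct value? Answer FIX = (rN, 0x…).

0: ✓ CMP  NZCV=1000
1: ✓ MOVLE  r3←0xf2
2: ✓ MOVLT  r3←0xce
3: ✓ CMP  NZCV=0010
4: ✓ SUBGT  r1←0xbb
5: · SUBMI

FIX = (r3, 0xce)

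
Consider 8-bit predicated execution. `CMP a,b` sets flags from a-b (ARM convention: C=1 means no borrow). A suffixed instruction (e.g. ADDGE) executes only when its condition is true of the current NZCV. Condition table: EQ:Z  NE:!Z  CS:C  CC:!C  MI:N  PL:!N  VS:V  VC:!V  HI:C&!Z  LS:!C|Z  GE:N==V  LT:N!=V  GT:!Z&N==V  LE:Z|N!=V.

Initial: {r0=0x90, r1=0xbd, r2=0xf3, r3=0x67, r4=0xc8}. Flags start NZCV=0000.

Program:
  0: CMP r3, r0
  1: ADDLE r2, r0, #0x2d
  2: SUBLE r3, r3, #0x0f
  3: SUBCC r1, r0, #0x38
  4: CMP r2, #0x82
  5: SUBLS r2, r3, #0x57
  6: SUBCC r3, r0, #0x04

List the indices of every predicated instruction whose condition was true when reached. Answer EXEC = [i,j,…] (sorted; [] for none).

EXEC = [3]

[0] flags=1001 → (cmp)
[1] flags=1001 LE?F → skip
[2] flags=1001 LE?F → skip
[3] flags=1001 CC?T → r1=0x58
[4] flags=0010 → (cmp)
[5] flags=0010 LS?F → skip
[6] flags=0010 CC?F → skip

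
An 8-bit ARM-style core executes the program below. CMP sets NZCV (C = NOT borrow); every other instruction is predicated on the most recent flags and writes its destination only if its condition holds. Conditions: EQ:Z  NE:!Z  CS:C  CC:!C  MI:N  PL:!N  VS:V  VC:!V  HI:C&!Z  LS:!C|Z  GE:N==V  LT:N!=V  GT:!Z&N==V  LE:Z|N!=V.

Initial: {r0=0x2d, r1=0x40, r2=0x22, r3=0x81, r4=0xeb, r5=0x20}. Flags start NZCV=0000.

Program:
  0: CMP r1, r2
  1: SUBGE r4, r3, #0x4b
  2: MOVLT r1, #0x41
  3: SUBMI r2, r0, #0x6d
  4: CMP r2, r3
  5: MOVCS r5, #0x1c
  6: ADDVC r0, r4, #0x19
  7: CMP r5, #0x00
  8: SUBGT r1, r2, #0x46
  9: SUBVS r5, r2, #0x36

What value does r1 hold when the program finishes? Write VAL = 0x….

0: ✓ CMP  NZCV=0010
1: ✓ SUBGE  r4←0x36
2: · MOVLT
3: · SUBMI
4: ✓ CMP  NZCV=1001
5: · MOVCS
6: · ADDVC
7: ✓ CMP  NZCV=0010
8: ✓ SUBGT  r1←0xdc
9: · SUBVS

VAL = 0xdc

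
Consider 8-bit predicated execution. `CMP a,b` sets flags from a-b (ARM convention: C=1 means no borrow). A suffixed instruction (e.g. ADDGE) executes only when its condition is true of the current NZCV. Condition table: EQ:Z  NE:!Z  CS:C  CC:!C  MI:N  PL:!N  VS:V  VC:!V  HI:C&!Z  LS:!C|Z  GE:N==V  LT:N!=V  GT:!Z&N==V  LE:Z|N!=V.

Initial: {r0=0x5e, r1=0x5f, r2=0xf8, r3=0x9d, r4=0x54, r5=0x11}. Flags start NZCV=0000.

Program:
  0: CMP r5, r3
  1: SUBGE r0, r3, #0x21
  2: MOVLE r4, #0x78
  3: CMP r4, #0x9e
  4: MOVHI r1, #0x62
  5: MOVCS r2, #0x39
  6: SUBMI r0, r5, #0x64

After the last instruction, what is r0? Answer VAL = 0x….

VAL = 0xad

0: ✓ CMP  NZCV=0000
1: ✓ SUBGE  r0←0x7c
2: · MOVLE
3: ✓ CMP  NZCV=1001
4: · MOVHI
5: · MOVCS
6: ✓ SUBMI  r0←0xad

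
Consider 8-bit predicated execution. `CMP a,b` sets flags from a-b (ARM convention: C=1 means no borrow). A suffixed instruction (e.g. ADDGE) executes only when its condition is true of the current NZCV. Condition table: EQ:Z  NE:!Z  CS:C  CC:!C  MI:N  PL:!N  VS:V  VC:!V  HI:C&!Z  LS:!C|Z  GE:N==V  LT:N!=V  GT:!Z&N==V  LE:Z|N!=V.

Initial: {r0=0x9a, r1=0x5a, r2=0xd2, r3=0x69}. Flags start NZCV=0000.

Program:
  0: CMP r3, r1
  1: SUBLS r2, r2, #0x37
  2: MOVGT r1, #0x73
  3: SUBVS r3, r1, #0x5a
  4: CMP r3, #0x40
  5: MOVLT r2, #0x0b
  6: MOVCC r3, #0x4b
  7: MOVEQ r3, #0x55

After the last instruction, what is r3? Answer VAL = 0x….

VAL = 0x69

0: ✓ CMP  NZCV=0010
1: · SUBLS
2: ✓ MOVGT  r1←0x73
3: · SUBVS
4: ✓ CMP  NZCV=0010
5: · MOVLT
6: · MOVCC
7: · MOVEQ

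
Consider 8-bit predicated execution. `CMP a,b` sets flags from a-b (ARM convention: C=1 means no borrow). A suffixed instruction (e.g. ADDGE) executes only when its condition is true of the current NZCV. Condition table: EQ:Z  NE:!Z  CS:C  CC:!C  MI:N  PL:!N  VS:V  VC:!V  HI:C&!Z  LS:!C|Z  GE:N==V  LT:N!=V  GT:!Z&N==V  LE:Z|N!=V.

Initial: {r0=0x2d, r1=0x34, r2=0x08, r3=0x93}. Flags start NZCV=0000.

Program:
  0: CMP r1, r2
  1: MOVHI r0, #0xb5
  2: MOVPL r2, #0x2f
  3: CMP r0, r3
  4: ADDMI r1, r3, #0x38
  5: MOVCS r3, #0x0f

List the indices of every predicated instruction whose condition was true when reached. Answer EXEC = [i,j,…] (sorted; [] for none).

[0] flags=0010 → (cmp)
[1] flags=0010 HI?T → r0=0xb5
[2] flags=0010 PL?T → r2=0x2f
[3] flags=0010 → (cmp)
[4] flags=0010 MI?F → skip
[5] flags=0010 CS?T → r3=0x0f

EXEC = [1,2,5]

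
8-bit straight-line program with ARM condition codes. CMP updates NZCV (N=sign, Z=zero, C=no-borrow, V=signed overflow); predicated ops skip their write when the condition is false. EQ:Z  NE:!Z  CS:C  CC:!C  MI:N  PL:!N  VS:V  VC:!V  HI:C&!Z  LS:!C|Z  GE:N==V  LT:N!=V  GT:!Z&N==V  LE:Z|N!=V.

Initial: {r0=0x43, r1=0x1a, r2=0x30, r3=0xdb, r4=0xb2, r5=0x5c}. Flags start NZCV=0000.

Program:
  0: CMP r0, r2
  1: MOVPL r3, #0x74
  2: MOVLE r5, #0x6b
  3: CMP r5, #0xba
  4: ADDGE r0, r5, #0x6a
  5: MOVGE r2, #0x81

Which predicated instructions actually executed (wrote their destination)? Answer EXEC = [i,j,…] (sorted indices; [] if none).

[0] flags=0010 → (cmp)
[1] flags=0010 PL?T → r3=0x74
[2] flags=0010 LE?F → skip
[3] flags=1001 → (cmp)
[4] flags=1001 GE?T → r0=0xc6
[5] flags=1001 GE?T → r2=0x81

EXEC = [1,4,5]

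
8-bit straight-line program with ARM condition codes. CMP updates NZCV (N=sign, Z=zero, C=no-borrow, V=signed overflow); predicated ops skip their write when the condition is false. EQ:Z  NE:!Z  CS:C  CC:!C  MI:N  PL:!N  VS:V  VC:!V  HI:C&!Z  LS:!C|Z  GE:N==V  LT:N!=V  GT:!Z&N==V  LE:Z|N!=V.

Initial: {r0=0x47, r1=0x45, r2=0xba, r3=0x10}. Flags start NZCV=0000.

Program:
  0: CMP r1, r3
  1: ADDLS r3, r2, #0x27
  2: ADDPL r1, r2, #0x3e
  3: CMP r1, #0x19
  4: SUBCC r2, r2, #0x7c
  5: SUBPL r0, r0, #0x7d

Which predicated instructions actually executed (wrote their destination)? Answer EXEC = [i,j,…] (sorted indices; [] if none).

EXEC = [2]

[0] flags=0010 → (cmp)
[1] flags=0010 LS?F → skip
[2] flags=0010 PL?T → r1=0xf8
[3] flags=1010 → (cmp)
[4] flags=1010 CC?F → skip
[5] flags=1010 PL?F → skip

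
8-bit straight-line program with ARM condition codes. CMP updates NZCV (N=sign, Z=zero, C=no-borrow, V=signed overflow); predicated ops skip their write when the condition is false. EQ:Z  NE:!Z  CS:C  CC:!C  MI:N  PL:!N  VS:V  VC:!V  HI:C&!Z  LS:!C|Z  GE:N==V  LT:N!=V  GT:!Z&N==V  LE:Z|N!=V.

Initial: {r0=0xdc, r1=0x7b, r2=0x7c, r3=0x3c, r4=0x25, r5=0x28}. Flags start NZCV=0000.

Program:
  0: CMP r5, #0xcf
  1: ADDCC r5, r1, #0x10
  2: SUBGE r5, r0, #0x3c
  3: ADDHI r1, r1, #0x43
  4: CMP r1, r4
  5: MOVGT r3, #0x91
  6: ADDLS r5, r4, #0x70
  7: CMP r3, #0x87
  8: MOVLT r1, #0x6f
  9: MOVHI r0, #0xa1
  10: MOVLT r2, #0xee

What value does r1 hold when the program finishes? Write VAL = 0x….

VAL = 0x7b

[0] flags=0000 → (cmp)
[1] flags=0000 CC?T → r5=0x8b
[2] flags=0000 GE?T → r5=0xa0
[3] flags=0000 HI?F → skip
[4] flags=0010 → (cmp)
[5] flags=0010 GT?T → r3=0x91
[6] flags=0010 LS?F → skip
[7] flags=0010 → (cmp)
[8] flags=0010 LT?F → skip
[9] flags=0010 HI?T → r0=0xa1
[10] flags=0010 LT?F → skip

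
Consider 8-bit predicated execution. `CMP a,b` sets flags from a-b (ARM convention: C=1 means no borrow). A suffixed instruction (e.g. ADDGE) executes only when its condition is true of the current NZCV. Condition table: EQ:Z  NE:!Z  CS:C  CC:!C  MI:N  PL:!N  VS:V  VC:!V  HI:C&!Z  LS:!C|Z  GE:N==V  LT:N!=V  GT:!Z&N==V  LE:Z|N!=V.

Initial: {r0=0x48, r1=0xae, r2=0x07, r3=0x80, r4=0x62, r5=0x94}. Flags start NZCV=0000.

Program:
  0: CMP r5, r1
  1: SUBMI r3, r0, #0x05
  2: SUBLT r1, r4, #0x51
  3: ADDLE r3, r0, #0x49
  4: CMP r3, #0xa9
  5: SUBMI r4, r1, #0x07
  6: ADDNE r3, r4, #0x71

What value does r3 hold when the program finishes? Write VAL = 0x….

VAL = 0x7b

[0] flags=1000 → (cmp)
[1] flags=1000 MI?T → r3=0x43
[2] flags=1000 LT?T → r1=0x11
[3] flags=1000 LE?T → r3=0x91
[4] flags=1000 → (cmp)
[5] flags=1000 MI?T → r4=0x0a
[6] flags=1000 NE?T → r3=0x7b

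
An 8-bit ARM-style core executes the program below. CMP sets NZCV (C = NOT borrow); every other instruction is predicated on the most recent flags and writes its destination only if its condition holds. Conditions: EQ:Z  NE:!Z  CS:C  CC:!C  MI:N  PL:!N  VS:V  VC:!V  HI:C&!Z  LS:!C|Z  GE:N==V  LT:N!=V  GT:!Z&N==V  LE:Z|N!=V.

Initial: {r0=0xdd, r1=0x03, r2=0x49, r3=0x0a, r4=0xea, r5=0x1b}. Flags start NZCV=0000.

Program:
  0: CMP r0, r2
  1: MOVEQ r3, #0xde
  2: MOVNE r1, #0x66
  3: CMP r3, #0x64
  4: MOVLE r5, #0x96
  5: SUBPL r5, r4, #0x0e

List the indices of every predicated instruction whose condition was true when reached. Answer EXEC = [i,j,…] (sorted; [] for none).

0: ✓ CMP  NZCV=1010
1: · MOVEQ
2: ✓ MOVNE  r1←0x66
3: ✓ CMP  NZCV=1000
4: ✓ MOVLE  r5←0x96
5: · SUBPL

EXEC = [2,4]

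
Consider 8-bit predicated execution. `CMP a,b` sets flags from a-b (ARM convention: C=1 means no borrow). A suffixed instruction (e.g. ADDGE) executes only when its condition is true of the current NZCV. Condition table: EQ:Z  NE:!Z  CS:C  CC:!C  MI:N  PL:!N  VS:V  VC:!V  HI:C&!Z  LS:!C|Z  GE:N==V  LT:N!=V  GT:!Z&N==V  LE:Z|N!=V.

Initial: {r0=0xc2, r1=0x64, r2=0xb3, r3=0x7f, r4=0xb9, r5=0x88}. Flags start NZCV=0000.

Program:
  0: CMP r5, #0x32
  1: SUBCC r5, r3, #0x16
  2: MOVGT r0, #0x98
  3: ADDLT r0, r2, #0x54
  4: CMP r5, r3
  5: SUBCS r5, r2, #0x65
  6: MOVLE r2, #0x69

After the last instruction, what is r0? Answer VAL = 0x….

0: ✓ CMP  NZCV=0011
1: · SUBCC
2: · MOVGT
3: ✓ ADDLT  r0←0x07
4: ✓ CMP  NZCV=0011
5: ✓ SUBCS  r5←0x4e
6: ✓ MOVLE  r2←0x69

VAL = 0x07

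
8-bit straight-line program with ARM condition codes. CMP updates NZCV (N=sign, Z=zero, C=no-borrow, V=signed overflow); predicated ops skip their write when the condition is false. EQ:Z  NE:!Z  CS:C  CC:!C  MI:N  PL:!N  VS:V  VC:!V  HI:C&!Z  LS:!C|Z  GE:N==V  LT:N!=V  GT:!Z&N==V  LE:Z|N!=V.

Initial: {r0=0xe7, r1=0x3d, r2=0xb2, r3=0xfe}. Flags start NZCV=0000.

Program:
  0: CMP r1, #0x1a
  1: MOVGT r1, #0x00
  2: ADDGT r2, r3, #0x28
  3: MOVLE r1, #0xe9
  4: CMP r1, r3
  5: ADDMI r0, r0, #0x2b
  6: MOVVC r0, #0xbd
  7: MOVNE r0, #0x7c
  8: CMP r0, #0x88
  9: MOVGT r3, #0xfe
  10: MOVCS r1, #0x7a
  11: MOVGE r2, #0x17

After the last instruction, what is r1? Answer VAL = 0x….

[0] flags=0010 → (cmp)
[1] flags=0010 GT?T → r1=0x00
[2] flags=0010 GT?T → r2=0x26
[3] flags=0010 LE?F → skip
[4] flags=0000 → (cmp)
[5] flags=0000 MI?F → skip
[6] flags=0000 VC?T → r0=0xbd
[7] flags=0000 NE?T → r0=0x7c
[8] flags=1001 → (cmp)
[9] flags=1001 GT?T → r3=0xfe
[10] flags=1001 CS?F → skip
[11] flags=1001 GE?T → r2=0x17

VAL = 0x00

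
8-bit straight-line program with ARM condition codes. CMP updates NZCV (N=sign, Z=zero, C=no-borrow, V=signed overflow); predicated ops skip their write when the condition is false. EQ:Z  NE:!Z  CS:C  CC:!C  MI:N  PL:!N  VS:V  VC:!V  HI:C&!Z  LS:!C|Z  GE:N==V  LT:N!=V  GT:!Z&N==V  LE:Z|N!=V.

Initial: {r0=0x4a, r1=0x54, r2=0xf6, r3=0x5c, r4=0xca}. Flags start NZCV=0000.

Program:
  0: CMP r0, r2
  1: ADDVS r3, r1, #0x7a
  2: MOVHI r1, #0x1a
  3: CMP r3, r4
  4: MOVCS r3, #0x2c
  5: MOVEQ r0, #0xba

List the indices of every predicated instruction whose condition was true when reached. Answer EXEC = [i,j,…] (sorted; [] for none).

[0] flags=0000 → (cmp)
[1] flags=0000 VS?F → skip
[2] flags=0000 HI?F → skip
[3] flags=1001 → (cmp)
[4] flags=1001 CS?F → skip
[5] flags=1001 EQ?F → skip

EXEC = []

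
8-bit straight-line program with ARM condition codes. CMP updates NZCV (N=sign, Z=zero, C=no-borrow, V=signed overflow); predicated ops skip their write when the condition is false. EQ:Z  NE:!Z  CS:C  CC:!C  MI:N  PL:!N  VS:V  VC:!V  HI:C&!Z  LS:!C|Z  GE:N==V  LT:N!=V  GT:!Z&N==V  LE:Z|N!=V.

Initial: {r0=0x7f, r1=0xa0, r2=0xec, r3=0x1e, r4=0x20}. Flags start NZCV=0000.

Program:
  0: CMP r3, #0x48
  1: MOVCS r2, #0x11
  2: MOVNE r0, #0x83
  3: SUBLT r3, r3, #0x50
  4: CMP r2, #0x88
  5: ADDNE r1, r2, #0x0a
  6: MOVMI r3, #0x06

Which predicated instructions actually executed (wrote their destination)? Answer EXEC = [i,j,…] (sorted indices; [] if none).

[0] flags=1000 → (cmp)
[1] flags=1000 CS?F → skip
[2] flags=1000 NE?T → r0=0x83
[3] flags=1000 LT?T → r3=0xce
[4] flags=0010 → (cmp)
[5] flags=0010 NE?T → r1=0xf6
[6] flags=0010 MI?F → skip

EXEC = [2,3,5]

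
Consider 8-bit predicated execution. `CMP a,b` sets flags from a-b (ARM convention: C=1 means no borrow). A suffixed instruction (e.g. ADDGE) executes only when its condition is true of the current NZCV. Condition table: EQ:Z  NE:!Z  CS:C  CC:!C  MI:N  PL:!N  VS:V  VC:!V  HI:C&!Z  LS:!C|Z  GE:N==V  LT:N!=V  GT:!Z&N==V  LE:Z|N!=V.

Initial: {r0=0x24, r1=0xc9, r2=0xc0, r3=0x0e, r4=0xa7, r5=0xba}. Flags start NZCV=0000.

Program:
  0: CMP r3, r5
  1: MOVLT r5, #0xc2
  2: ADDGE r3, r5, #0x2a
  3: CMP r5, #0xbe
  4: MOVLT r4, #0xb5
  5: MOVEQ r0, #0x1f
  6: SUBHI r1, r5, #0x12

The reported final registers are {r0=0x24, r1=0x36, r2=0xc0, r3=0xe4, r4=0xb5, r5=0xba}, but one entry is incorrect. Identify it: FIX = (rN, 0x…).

0: ✓ CMP  NZCV=0000
1: · MOVLT
2: ✓ ADDGE  r3←0xe4
3: ✓ CMP  NZCV=1000
4: ✓ MOVLT  r4←0xb5
5: · MOVEQ
6: · SUBHI

FIX = (r1, 0xc9)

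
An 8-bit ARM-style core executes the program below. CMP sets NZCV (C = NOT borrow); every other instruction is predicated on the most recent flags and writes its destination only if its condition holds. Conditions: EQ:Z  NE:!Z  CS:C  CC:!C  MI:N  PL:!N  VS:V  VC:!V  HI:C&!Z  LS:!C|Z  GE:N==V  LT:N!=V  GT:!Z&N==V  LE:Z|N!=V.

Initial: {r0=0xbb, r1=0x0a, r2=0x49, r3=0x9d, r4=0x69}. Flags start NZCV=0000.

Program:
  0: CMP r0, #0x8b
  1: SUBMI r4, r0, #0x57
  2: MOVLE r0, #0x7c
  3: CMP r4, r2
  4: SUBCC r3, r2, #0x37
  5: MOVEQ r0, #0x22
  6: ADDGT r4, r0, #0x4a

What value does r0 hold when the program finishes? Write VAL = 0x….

[0] flags=0010 → (cmp)
[1] flags=0010 MI?F → skip
[2] flags=0010 LE?F → skip
[3] flags=0010 → (cmp)
[4] flags=0010 CC?F → skip
[5] flags=0010 EQ?F → skip
[6] flags=0010 GT?T → r4=0x05

VAL = 0xbb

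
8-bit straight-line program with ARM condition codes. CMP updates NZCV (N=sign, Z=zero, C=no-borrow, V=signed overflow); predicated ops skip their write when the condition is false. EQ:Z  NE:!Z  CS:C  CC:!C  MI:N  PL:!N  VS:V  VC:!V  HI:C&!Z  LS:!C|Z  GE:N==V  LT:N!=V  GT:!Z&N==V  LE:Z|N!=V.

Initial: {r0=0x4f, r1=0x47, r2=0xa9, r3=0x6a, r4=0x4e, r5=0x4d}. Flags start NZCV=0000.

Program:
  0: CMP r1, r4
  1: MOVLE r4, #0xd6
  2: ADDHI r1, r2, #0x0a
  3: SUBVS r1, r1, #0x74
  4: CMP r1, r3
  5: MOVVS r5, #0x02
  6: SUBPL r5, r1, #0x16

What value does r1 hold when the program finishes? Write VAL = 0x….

0: ✓ CMP  NZCV=1000
1: ✓ MOVLE  r4←0xd6
2: · ADDHI
3: · SUBVS
4: ✓ CMP  NZCV=1000
5: · MOVVS
6: · SUBPL

VAL = 0x47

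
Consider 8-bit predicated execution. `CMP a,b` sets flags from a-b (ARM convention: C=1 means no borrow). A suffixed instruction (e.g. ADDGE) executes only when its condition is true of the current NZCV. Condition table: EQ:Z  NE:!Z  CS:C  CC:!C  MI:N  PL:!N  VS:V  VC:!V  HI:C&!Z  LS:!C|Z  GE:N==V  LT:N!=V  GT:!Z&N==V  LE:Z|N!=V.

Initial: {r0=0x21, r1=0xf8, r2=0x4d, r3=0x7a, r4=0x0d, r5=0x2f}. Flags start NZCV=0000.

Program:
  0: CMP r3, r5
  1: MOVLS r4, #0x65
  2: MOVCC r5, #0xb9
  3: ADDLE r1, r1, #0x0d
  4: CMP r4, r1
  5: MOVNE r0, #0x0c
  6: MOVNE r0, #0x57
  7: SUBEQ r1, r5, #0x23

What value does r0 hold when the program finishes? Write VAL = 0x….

VAL = 0x57

0: ✓ CMP  NZCV=0010
1: · MOVLS
2: · MOVCC
3: · ADDLE
4: ✓ CMP  NZCV=0000
5: ✓ MOVNE  r0←0x0c
6: ✓ MOVNE  r0←0x57
7: · SUBEQ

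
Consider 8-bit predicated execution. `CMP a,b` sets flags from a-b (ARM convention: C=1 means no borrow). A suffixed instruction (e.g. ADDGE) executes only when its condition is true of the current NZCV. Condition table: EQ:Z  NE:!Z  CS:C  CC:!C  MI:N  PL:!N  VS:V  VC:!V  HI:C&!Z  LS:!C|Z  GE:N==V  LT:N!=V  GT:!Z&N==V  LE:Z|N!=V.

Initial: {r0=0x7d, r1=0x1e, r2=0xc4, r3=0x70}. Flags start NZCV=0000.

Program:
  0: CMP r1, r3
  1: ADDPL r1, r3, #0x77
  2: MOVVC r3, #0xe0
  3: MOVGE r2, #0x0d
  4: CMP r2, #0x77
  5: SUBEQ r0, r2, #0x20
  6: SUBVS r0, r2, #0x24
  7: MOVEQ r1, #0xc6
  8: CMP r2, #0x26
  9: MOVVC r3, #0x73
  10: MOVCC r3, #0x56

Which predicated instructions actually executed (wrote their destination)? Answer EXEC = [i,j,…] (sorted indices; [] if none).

EXEC = [2,6,9]

0: ✓ CMP  NZCV=1000
1: · ADDPL
2: ✓ MOVVC  r3←0xe0
3: · MOVGE
4: ✓ CMP  NZCV=0011
5: · SUBEQ
6: ✓ SUBVS  r0←0xa0
7: · MOVEQ
8: ✓ CMP  NZCV=1010
9: ✓ MOVVC  r3←0x73
10: · MOVCC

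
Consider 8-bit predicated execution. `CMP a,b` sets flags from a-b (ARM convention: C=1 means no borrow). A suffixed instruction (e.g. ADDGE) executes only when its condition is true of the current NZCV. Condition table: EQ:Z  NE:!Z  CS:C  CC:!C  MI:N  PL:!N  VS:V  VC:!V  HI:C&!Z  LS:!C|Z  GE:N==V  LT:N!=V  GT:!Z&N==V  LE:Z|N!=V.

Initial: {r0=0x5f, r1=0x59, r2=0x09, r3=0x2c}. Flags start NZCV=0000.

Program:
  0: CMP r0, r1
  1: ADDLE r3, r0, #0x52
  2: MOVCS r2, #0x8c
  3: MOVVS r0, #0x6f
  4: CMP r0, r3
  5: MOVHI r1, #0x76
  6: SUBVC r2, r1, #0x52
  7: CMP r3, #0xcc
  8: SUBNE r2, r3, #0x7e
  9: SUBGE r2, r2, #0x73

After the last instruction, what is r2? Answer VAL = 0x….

[0] flags=0010 → (cmp)
[1] flags=0010 LE?F → skip
[2] flags=0010 CS?T → r2=0x8c
[3] flags=0010 VS?F → skip
[4] flags=0010 → (cmp)
[5] flags=0010 HI?T → r1=0x76
[6] flags=0010 VC?T → r2=0x24
[7] flags=0000 → (cmp)
[8] flags=0000 NE?T → r2=0xae
[9] flags=0000 GE?T → r2=0x3b

VAL = 0x3b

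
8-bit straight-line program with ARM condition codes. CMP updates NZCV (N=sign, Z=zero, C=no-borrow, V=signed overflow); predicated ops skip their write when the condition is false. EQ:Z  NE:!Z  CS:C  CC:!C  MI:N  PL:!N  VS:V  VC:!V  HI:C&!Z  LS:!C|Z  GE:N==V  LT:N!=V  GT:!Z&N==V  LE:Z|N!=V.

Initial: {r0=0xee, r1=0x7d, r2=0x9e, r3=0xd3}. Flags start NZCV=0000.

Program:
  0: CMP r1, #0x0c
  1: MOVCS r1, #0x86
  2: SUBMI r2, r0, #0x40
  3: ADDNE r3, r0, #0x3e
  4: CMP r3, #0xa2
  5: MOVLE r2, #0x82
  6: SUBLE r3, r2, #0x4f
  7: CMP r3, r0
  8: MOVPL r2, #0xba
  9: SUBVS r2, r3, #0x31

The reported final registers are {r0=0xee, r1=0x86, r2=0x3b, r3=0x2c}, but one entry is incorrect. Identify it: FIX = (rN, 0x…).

[0] flags=0010 → (cmp)
[1] flags=0010 CS?T → r1=0x86
[2] flags=0010 MI?F → skip
[3] flags=0010 NE?T → r3=0x2c
[4] flags=1001 → (cmp)
[5] flags=1001 LE?F → skip
[6] flags=1001 LE?F → skip
[7] flags=0000 → (cmp)
[8] flags=0000 PL?T → r2=0xba
[9] flags=0000 VS?F → skip

FIX = (r2, 0xba)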